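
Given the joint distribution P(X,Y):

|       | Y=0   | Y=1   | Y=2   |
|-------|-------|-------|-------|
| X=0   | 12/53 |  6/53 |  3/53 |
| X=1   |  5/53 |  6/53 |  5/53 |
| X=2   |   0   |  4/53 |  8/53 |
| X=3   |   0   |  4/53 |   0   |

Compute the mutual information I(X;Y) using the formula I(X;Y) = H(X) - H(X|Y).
0.3473 bits

I(X;Y) = H(X) - H(X|Y)

Marginal of X (row sums):
  P(X=0) = 12/53 + 6/53 + 3/53 = 21/53
  P(X=1) = 5/53 + 6/53 + 5/53 = 16/53
  P(X=2) = 0 + 4/53 + 8/53 = 12/53
  P(X=3) = 0 + 4/53 + 0 = 4/53
H(X) = -[(21/53)·log₂(21/53) + (16/53)·log₂(16/53) + (12/53)·log₂(12/53) + (4/53)·log₂(4/53)]
  = 0.5292012 + 0.5216364 + 0.4851980 + 0.2813525 = 1.817388 bits

Marginal of Y (column sums):
  P(Y=0) = 12/53 + 5/53 + 0 + 0 = 17/53
  P(Y=1) = 6/53 + 6/53 + 4/53 + 4/53 = 20/53
  P(Y=2) = 3/53 + 5/53 + 8/53 + 0 = 16/53
H(X|Y) = Σ_y P(y)·H(X|Y=y):
  Y=0: P(Y=0) = 17/53, P(X|Y=0) = (12/17, 5/17, 0, 0) → H(X|Y=0) = 0.8739810
  Y=1: P(Y=1) = 20/53, P(X|Y=1) = (3/10, 3/10, 1/5, 1/5) → H(X|Y=1) = 1.9709506
  Y=2: P(Y=2) = 16/53, P(X|Y=2) = (3/16, 5/16, 1/2, 0) → H(X|Y=2) = 1.4772170
H(X|Y) = (17/53)·0.8739810 + (20/53)·1.9709506 + (16/53)·1.4772170 = 1.470041 bits

I(X;Y) = H(X) - H(X|Y) = 1.817388 - 1.470041 = 0.3473 bits

Cross-check via I(X;Y) = H(X) + H(Y) - H(X,Y): computing H(Y) from the column sums and H(X,Y) from the 12 cells in the same way gives H(Y) = 1.578384 bits and H(X,Y) = 3.048425 bits, so
I(X;Y) = 1.817388 + 1.578384 - 3.048425 = 0.3473 bits ✓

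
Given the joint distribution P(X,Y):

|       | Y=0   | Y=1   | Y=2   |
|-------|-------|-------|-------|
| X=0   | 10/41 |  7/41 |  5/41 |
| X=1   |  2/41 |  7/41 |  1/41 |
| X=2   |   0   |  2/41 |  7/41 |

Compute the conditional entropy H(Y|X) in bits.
1.2701 bits

H(Y|X) = H(X,Y) - H(X)

H(X,Y) = -Σ_{x,y} P(x,y) log₂ P(x,y). Per-cell terms -P(x,y)·log₂P(x,y):
  X=0: 0.49649, 0.43540, 0.37020
  X=1: 0.21256, 0.43540, 0.13067
  X=2: 0.00000, 0.21256, 0.43540
  (cells with P = 0 contribute 0)
Sum of the 9 terms: H(X,Y) = 2.7287 bits

Marginal of X (row sums):
  P(X=0) = 10/41 + 7/41 + 5/41 = 22/41
  P(X=1) = 2/41 + 7/41 + 1/41 = 10/41
  P(X=2) = 0 + 2/41 + 7/41 = 9/41
H(X) = -[(22/41)·log₂(22/41) + (10/41)·log₂(10/41) + (9/41)·log₂(9/41)]
  = 0.48192 + 0.49649 + 0.48021 = 1.4586 bits

H(Y|X) = H(X,Y) - H(X) = 2.7287 - 1.4586 = 1.2701 bits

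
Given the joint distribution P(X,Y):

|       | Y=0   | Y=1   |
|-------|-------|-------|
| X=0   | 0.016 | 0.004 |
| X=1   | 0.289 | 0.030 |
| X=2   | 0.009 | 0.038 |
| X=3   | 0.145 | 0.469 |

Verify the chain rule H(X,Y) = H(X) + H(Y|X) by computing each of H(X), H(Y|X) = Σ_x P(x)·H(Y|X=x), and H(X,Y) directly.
H(X) = 1.2781 bits, H(Y|X) = 0.6752 bits, H(X,Y) = 1.9533 bits

Marginal of X (row sums):
  P(X=0) = 0.016 + 0.004 = 0.020
  P(X=1) = 0.289 + 0.030 = 0.319
  P(X=2) = 0.009 + 0.038 = 0.047
  P(X=3) = 0.145 + 0.469 = 0.614
H(X) = -[0.020·log₂(0.020) + 0.319·log₂(0.319) + 0.047·log₂(0.047) + 0.614·log₂(0.614)]
  = 0.11288 + 0.52583 + 0.20733 + 0.43207 = 1.2781 bits

H(Y|X) = Σ_x P(x)·H(Y|X=x):
  X=0: P(X=0) = 0.020, P(Y|X=0) = (4/5, 1/5) → H(Y|X=0) = 0.72193
  X=1: P(X=1) = 0.319, P(Y|X=1) = (289/319, 30/319) → H(Y|X=1) = 0.44983
  X=2: P(X=2) = 0.047, P(Y|X=2) = (9/47, 38/47) → H(Y|X=2) = 0.70458
  X=3: P(X=3) = 0.614, P(Y|X=3) = (145/614, 469/614) → H(Y|X=3) = 0.78859
H(Y|X) = 0.020·0.72193 + 0.319·0.44983 + 0.047·0.70458 + 0.614·0.78859 = 0.6752 bits

H(X,Y) = -Σ_{x,y} P(x,y) log₂ P(x,y). Per-cell terms -P(x,y)·log₂P(x,y):
  X=0: 0.09545, 0.03186
  X=1: 0.51756, 0.15177
  X=2: 0.06116, 0.17928
  X=3: 0.40395, 0.51231
Sum of the 8 terms: H(X,Y) = 1.9533 bits

Chain rule check:
  H(X) + H(Y|X) = 1.2781 + 0.6752 = 1.9533 bits
  H(X,Y) = 1.9533 bits
✓ Chain rule verified.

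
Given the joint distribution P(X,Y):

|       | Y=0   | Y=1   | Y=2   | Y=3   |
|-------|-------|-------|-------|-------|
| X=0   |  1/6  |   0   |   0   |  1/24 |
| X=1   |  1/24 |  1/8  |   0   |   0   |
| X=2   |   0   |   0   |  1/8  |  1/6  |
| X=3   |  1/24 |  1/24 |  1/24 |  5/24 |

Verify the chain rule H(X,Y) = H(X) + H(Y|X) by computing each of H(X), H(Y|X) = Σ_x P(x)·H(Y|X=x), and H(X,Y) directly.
H(X) = 1.9491 bits, H(Y|X) = 1.0892 bits, H(X,Y) = 3.0383 bits

Marginal of X (row sums):
  P(X=0) = 1/6 + 0 + 0 + 1/24 = 5/24
  P(X=1) = 1/24 + 1/8 + 0 + 0 = 1/6
  P(X=2) = 0 + 0 + 1/8 + 1/6 = 7/24
  P(X=3) = 1/24 + 1/24 + 1/24 + 5/24 = 1/3
H(X) = -[(5/24)·log₂(5/24) + (1/6)·log₂(1/6) + (7/24)·log₂(7/24) + (1/3)·log₂(1/3)]
  = 0.47147 + 0.43083 + 0.51847 + 0.52832 = 1.9491 bits

H(Y|X) = Σ_x P(x)·H(Y|X=x):
  X=0: P(X=0) = 5/24, P(Y|X=0) = (4/5, 0, 0, 1/5) → H(Y|X=0) = 0.72193
  X=1: P(X=1) = 1/6, P(Y|X=1) = (1/4, 3/4, 0, 0) → H(Y|X=1) = 0.81128
  X=2: P(X=2) = 7/24, P(Y|X=2) = (0, 0, 3/7, 4/7) → H(Y|X=2) = 0.98523
  X=3: P(X=3) = 1/3, P(Y|X=3) = (1/8, 1/8, 1/8, 5/8) → H(Y|X=3) = 1.54879
H(Y|X) = (5/24)·0.72193 + (1/6)·0.81128 + (7/24)·0.98523 + (1/3)·1.54879 = 1.0892 bits

H(X,Y) = -Σ_{x,y} P(x,y) log₂ P(x,y). Per-cell terms -P(x,y)·log₂P(x,y):
  X=0: 0.43083, 0.00000, 0.00000, 0.19104
  X=1: 0.19104, 0.37500, 0.00000, 0.00000
  X=2: 0.00000, 0.00000, 0.37500, 0.43083
  X=3: 0.19104, 0.19104, 0.19104, 0.47147
  (cells with P = 0 contribute 0)
Sum of the 16 terms: H(X,Y) = 3.0383 bits

Chain rule check:
  H(X) + H(Y|X) = 1.9491 + 1.0892 = 3.0383 bits
  H(X,Y) = 3.0383 bits
✓ Chain rule verified.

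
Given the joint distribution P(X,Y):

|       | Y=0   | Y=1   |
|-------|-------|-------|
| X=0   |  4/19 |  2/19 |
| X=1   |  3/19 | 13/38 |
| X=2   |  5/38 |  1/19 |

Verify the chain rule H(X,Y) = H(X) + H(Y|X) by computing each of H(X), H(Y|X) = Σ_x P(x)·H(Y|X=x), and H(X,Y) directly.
H(X) = 1.4747 bits, H(Y|X) = 0.8989 bits, H(X,Y) = 2.3736 bits

Marginal of X (row sums):
  P(X=0) = 4/19 + 2/19 = 6/19
  P(X=1) = 3/19 + 13/38 = 1/2
  P(X=2) = 5/38 + 1/19 = 7/38
H(X) = -[(6/19)·log₂(6/19) + (1/2)·log₂(1/2) + (7/38)·log₂(7/38)]
  = 0.52515 + 0.50000 + 0.44958 = 1.4747 bits

H(Y|X) = Σ_x P(x)·H(Y|X=x):
  X=0: P(X=0) = 6/19, P(Y|X=0) = (2/3, 1/3) → H(Y|X=0) = 0.91830
  X=1: P(X=1) = 1/2, P(Y|X=1) = (6/19, 13/19) → H(Y|X=1) = 0.89974
  X=2: P(X=2) = 7/38, P(Y|X=2) = (5/7, 2/7) → H(Y|X=2) = 0.86312
H(Y|X) = (6/19)·0.91830 + (1/2)·0.89974 + (7/38)·0.86312 = 0.8989 bits

H(X,Y) = -Σ_{x,y} P(x,y) log₂ P(x,y). Per-cell terms -P(x,y)·log₂P(x,y):
  X=0: 0.47325, 0.34189
  X=1: 0.42047, 0.52940
  X=2: 0.38500, 0.22358
Sum of the 6 terms: H(X,Y) = 2.3736 bits

Chain rule check:
  H(X) + H(Y|X) = 1.4747 + 0.8989 = 2.3736 bits
  H(X,Y) = 2.3736 bits
✓ Chain rule verified.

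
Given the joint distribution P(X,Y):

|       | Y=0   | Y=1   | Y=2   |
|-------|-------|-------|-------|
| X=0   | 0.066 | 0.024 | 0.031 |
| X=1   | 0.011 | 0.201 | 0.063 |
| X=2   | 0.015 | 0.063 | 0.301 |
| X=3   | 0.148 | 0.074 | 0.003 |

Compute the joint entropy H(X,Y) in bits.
2.9060 bits

H(X,Y) = -Σ_{x,y} P(x,y) log₂ P(x,y). Per-cell terms -P(x,y)·log₂P(x,y):
  X=0: 0.25881, 0.12914, 0.15536
  X=1: 0.07157, 0.46526, 0.25128
  X=2: 0.09088, 0.25128, 0.52138
  X=3: 0.40794, 0.27797, 0.02514
Sum of the 12 terms: H(X,Y) = 2.9060 bits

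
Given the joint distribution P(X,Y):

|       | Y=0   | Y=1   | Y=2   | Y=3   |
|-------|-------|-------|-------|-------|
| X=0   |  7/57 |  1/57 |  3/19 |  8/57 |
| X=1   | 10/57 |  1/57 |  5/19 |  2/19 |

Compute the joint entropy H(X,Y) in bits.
2.6835 bits

H(X,Y) = -Σ_{x,y} P(x,y) log₂ P(x,y). Per-cell terms -P(x,y)·log₂P(x,y):
  X=0: 0.3716, 0.1023, 0.4205, 0.3976
  X=1: 0.4405, 0.1023, 0.5068, 0.3419
Sum of the 8 terms: H(X,Y) = 2.6835 bits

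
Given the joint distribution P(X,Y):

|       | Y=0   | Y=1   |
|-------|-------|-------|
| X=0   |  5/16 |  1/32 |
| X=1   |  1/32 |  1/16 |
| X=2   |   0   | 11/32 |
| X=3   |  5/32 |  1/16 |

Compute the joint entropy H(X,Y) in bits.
2.2849 bits

H(X,Y) = -Σ_{x,y} P(x,y) log₂ P(x,y). Per-cell terms -P(x,y)·log₂P(x,y):
  X=0: 0.52440, 0.15625
  X=1: 0.15625, 0.25000
  X=2: 0.00000, 0.52957
  X=3: 0.41845, 0.25000
  (cells with P = 0 contribute 0)
Sum of the 8 terms: H(X,Y) = 2.2849 bits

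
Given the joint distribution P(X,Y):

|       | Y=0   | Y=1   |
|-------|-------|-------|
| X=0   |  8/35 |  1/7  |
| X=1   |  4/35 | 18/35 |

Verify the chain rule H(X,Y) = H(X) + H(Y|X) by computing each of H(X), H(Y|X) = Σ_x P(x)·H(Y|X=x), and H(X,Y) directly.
H(X) = 0.9518 bits, H(Y|X) = 0.7870 bits, H(X,Y) = 1.7388 bits

Marginal of X (row sums):
  P(X=0) = 8/35 + 1/7 = 13/35
  P(X=1) = 4/35 + 18/35 = 22/35
H(X) = -[(13/35)·log₂(13/35) + (22/35)·log₂(22/35)]
  = 0.530713 + 0.421049 = 0.9518 bits

H(Y|X) = Σ_x P(x)·H(Y|X=x):
  X=0: P(X=0) = 13/35, P(Y|X=0) = (8/13, 5/13) → H(Y|X=0) = 0.961237
  X=1: P(X=1) = 22/35, P(Y|X=1) = (2/11, 9/11) → H(Y|X=1) = 0.684038
H(Y|X) = (13/35)·0.961237 + (22/35)·0.684038 = 0.7870 bits

H(X,Y) = -Σ_{x,y} P(x,y) log₂ P(x,y). Per-cell terms -P(x,y)·log₂P(x,y):
  X=0: 0.486693, 0.401051
  X=1: 0.357632, 0.493384
Sum of the 4 terms: H(X,Y) = 1.7388 bits

Chain rule check:
  H(X) + H(Y|X) = 0.9518 + 0.7870 = 1.7388 bits
  H(X,Y) = 1.7388 bits
✓ Chain rule verified.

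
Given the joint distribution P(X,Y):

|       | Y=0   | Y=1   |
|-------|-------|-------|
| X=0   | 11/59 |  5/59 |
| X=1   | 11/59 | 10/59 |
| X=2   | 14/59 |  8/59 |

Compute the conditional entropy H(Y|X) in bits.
0.9510 bits

H(Y|X) = H(X,Y) - H(X)

H(X,Y) = -Σ_{x,y} P(x,y) log₂ P(x,y). Per-cell terms -P(x,y)·log₂P(x,y):
  X=0: 0.4518, 0.3018
  X=1: 0.4518, 0.4340
  X=2: 0.4924, 0.3909
Sum of the 6 terms: H(X,Y) = 2.5227 bits

Marginal of X (row sums):
  P(X=0) = 11/59 + 5/59 = 16/59
  P(X=1) = 11/59 + 10/59 = 21/59
  P(X=2) = 14/59 + 8/59 = 22/59
H(X) = -[(16/59)·log₂(16/59) + (21/59)·log₂(21/59) + (22/59)·log₂(22/59)]
  = 0.5105 + 0.5305 + 0.5307 = 1.5717 bits

H(Y|X) = H(X,Y) - H(X) = 2.5227 - 1.5717 = 0.9510 bits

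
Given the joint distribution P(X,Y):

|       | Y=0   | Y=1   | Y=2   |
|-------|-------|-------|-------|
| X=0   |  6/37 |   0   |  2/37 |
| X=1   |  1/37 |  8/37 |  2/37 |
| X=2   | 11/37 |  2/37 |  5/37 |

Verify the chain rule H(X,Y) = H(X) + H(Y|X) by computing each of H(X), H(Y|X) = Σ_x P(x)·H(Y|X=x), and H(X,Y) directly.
H(X) = 1.5037 bits, H(Y|X) = 1.1335 bits, H(X,Y) = 2.6372 bits

Marginal of X (row sums):
  P(X=0) = 6/37 + 0 + 2/37 = 8/37
  P(X=1) = 1/37 + 8/37 + 2/37 = 11/37
  P(X=2) = 11/37 + 2/37 + 5/37 = 18/37
H(X) = -[(8/37)·log₂(8/37) + (11/37)·log₂(11/37) + (18/37)·log₂(18/37)]
  = 0.47772 + 0.52028 + 0.50572 = 1.5037 bits

H(Y|X) = Σ_x P(x)·H(Y|X=x):
  X=0: P(X=0) = 8/37, P(Y|X=0) = (3/4, 0, 1/4) → H(Y|X=0) = 0.81128
  X=1: P(X=1) = 11/37, P(Y|X=1) = (1/11, 8/11, 2/11) → H(Y|X=1) = 1.09580
  X=2: P(X=2) = 18/37, P(Y|X=2) = (11/18, 1/9, 5/18) → H(Y|X=2) = 1.29974
H(Y|X) = (8/37)·0.81128 + (11/37)·1.09580 + (18/37)·1.29974 = 1.1335 bits

H(X,Y) = -Σ_{x,y} P(x,y) log₂ P(x,y). Per-cell terms -P(x,y)·log₂P(x,y):
  X=0: 0.42559, 0.00000, 0.22754
  X=1: 0.14080, 0.47772, 0.22754
  X=2: 0.52028, 0.22754, 0.39021
  (cells with P = 0 contribute 0)
Sum of the 9 terms: H(X,Y) = 2.6372 bits

Chain rule check:
  H(X) + H(Y|X) = 1.5037 + 1.1335 = 2.6372 bits
  H(X,Y) = 2.6372 bits
✓ Chain rule verified.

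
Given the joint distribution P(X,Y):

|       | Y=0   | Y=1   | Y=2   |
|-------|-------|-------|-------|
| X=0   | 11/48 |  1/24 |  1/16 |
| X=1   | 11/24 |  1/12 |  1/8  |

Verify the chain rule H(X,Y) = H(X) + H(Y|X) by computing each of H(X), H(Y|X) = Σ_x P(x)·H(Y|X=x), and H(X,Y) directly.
H(X) = 0.9183 bits, H(Y|X) = 1.1995 bits, H(X,Y) = 2.1178 bits

Marginal of X (row sums):
  P(X=0) = 11/48 + 1/24 + 1/16 = 1/3
  P(X=1) = 11/24 + 1/12 + 1/8 = 2/3
H(X) = -[(1/3)·log₂(1/3) + (2/3)·log₂(2/3)]
  = 0.52832 + 0.38998 = 0.9183 bits

H(Y|X) = Σ_x P(x)·H(Y|X=x):
  X=0: P(X=0) = 1/3, P(Y|X=0) = (11/16, 1/8, 3/16) → H(Y|X=0) = 1.19946
  X=1: P(X=1) = 2/3, P(Y|X=1) = (11/16, 1/8, 3/16) → H(Y|X=1) = 1.19946
H(Y|X) = (1/3)·1.19946 + (2/3)·1.19946 = 1.1995 bits

H(X,Y) = -Σ_{x,y} P(x,y) log₂ P(x,y). Per-cell terms -P(x,y)·log₂P(x,y):
  X=0: 0.48710, 0.19104, 0.25000
  X=1: 0.51587, 0.29875, 0.37500
Sum of the 6 terms: H(X,Y) = 2.1178 bits

Chain rule check:
  H(X) + H(Y|X) = 0.9183 + 1.1995 = 2.1178 bits
  H(X,Y) = 2.1178 bits
✓ Chain rule verified.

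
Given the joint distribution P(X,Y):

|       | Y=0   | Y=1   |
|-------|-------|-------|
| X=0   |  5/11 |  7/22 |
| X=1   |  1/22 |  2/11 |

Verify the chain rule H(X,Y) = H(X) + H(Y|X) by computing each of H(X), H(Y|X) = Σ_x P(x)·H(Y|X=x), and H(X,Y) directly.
H(X) = 0.7732 bits, H(Y|X) = 0.9194 bits, H(X,Y) = 1.6926 bits

Marginal of X (row sums):
  P(X=0) = 5/11 + 7/22 = 17/22
  P(X=1) = 1/22 + 2/11 = 5/22
H(X) = -[(17/22)·log₂(17/22) + (5/22)·log₂(5/22)]
  = 0.28743 + 0.48580 = 0.7732 bits

H(Y|X) = Σ_x P(x)·H(Y|X=x):
  X=0: P(X=0) = 17/22, P(Y|X=0) = (10/17, 7/17) → H(Y|X=0) = 0.97742
  X=1: P(X=1) = 5/22, P(Y|X=1) = (1/5, 4/5) → H(Y|X=1) = 0.72193
H(Y|X) = (17/22)·0.97742 + (5/22)·0.72193 = 0.9194 bits

H(X,Y) = -Σ_{x,y} P(x,y) log₂ P(x,y). Per-cell terms -P(x,y)·log₂P(x,y):
  X=0: 0.51705, 0.52566
  X=1: 0.20270, 0.44717
Sum of the 4 terms: H(X,Y) = 1.6926 bits

Chain rule check:
  H(X) + H(Y|X) = 0.7732 + 0.9194 = 1.6926 bits
  H(X,Y) = 1.6926 bits
✓ Chain rule verified.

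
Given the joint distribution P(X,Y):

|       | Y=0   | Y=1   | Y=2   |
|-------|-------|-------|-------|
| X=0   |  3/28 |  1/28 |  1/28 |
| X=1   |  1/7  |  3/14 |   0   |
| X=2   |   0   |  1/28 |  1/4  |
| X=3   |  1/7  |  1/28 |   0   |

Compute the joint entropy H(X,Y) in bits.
2.8103 bits

H(X,Y) = -Σ_{x,y} P(x,y) log₂ P(x,y). Per-cell terms -P(x,y)·log₂P(x,y):
  X=0: 0.345256, 0.171691, 0.171691
  X=1: 0.401051, 0.476227, 0.000000
  X=2: 0.000000, 0.171691, 0.500000
  X=3: 0.401051, 0.171691, 0.000000
  (cells with P = 0 contribute 0)
Sum of the 12 terms: H(X,Y) = 2.8103 bits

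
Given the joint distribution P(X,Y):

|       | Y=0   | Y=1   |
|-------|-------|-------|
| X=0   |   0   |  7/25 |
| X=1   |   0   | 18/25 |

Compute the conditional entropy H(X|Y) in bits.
0.8555 bits

H(X|Y) = H(X,Y) - H(Y)

H(X,Y) = -Σ_{x,y} P(x,y) log₂ P(x,y). Per-cell terms -P(x,y)·log₂P(x,y):
  X=0: 0.0000000, 0.5142204
  X=1: 0.0000000, 0.3412305
  (cells with P = 0 contribute 0)
Sum of the 4 terms: H(X,Y) = 0.855451 bits

Marginal of Y (column sums):
  P(Y=0) = 0 + 0 = 0
  P(Y=1) = 7/25 + 18/25 = 1
H(Y) = -[1·log₂(1)]   (outcomes with P = 0 contribute 0)
  = 0.000000 bits

H(X|Y) = H(X,Y) - H(Y) = 0.855451 - 0.000000 = 0.8555 bits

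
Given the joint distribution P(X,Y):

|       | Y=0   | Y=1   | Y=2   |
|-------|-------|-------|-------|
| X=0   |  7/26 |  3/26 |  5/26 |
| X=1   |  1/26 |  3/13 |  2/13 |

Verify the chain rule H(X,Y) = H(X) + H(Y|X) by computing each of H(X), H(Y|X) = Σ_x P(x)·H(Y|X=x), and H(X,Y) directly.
H(X) = 0.9829 bits, H(Y|X) = 1.4281 bits, H(X,Y) = 2.4110 bits

Marginal of X (row sums):
  P(X=0) = 7/26 + 3/26 + 5/26 = 15/26
  P(X=1) = 1/26 + 3/13 + 2/13 = 11/26
H(X) = -[(15/26)·log₂(15/26) + (11/26)·log₂(11/26)]
  = 0.45782 + 0.52504 = 0.9829 bits

H(Y|X) = Σ_x P(x)·H(Y|X=x):
  X=0: P(X=0) = 15/26, P(Y|X=0) = (7/15, 1/5, 1/3) → H(Y|X=0) = 1.50582
  X=1: P(X=1) = 11/26, P(Y|X=1) = (1/11, 6/11, 4/11) → H(Y|X=1) = 1.32218
H(Y|X) = (15/26)·1.50582 + (11/26)·1.32218 = 1.4281 bits

H(X,Y) = -Σ_{x,y} P(x,y) log₂ P(x,y). Per-cell terms -P(x,y)·log₂P(x,y):
  X=0: 0.50968, 0.35948, 0.45741
  X=1: 0.18079, 0.48819, 0.41545
Sum of the 6 terms: H(X,Y) = 2.4110 bits

Chain rule check:
  H(X) + H(Y|X) = 0.9829 + 1.4281 = 2.4110 bits
  H(X,Y) = 2.4110 bits
✓ Chain rule verified.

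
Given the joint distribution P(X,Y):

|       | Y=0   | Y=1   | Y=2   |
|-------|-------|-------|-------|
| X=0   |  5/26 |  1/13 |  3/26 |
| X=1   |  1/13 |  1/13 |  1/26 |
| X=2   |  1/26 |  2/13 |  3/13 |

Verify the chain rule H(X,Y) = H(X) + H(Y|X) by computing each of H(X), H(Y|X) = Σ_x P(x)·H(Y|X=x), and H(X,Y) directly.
H(X) = 1.5126 bits, H(Y|X) = 1.4234 bits, H(X,Y) = 2.9360 bits

Marginal of X (row sums):
  P(X=0) = 5/26 + 1/13 + 3/26 = 5/13
  P(X=1) = 1/13 + 1/13 + 1/26 = 5/26
  P(X=2) = 1/26 + 2/13 + 3/13 = 11/26
H(X) = -[(5/13)·log₂(5/13) + (5/26)·log₂(5/26) + (11/26)·log₂(11/26)]
  = 0.5302 + 0.4574 + 0.5250 = 1.5126 bits

H(Y|X) = Σ_x P(x)·H(Y|X=x):
  X=0: P(X=0) = 5/13, P(Y|X=0) = (1/2, 1/5, 3/10) → H(Y|X=0) = 1.4855
  X=1: P(X=1) = 5/26, P(Y|X=1) = (2/5, 2/5, 1/5) → H(Y|X=1) = 1.5219
  X=2: P(X=2) = 11/26, P(Y|X=2) = (1/11, 4/11, 6/11) → H(Y|X=2) = 1.3222
H(Y|X) = (5/13)·1.4855 + (5/26)·1.5219 + (11/26)·1.3222 = 1.4234 bits

H(X,Y) = -Σ_{x,y} P(x,y) log₂ P(x,y). Per-cell terms -P(x,y)·log₂P(x,y):
  X=0: 0.4574, 0.2846, 0.3595
  X=1: 0.2846, 0.2846, 0.1808
  X=2: 0.1808, 0.4155, 0.4882
Sum of the 9 terms: H(X,Y) = 2.9360 bits

Chain rule check:
  H(X) + H(Y|X) = 1.5126 + 1.4234 = 2.9360 bits
  H(X,Y) = 2.9360 bits
✓ Chain rule verified.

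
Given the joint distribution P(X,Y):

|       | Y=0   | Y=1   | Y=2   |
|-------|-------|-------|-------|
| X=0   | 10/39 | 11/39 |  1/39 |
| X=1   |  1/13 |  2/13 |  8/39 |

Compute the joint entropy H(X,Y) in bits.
2.3229 bits

H(X,Y) = -Σ_{x,y} P(x,y) log₂ P(x,y). Per-cell terms -P(x,y)·log₂P(x,y):
  X=0: 0.5035, 0.5150, 0.1355
  X=1: 0.2846, 0.4155, 0.4688
Sum of the 6 terms: H(X,Y) = 2.3229 bits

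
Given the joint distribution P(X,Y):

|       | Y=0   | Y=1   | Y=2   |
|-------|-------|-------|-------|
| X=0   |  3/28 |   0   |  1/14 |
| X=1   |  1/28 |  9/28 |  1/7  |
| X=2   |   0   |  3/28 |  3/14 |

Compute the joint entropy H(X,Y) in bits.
2.5378 bits

H(X,Y) = -Σ_{x,y} P(x,y) log₂ P(x,y). Per-cell terms -P(x,y)·log₂P(x,y):
  X=0: 0.34526, 0.00000, 0.27195
  X=1: 0.17169, 0.52632, 0.40105
  X=2: 0.00000, 0.34526, 0.47623
  (cells with P = 0 contribute 0)
Sum of the 9 terms: H(X,Y) = 2.5378 bits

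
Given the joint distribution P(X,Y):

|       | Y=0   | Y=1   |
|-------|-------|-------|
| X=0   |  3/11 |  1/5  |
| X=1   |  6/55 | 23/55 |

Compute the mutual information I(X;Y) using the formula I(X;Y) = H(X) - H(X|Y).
0.1069 bits

I(X;Y) = H(X) - H(X|Y)

Marginal of X (row sums):
  P(X=0) = 3/11 + 1/5 = 26/55
  P(X=1) = 6/55 + 23/55 = 29/55
H(X) = -[(26/55)·log₂(26/55) + (29/55)·log₂(29/55)]
  = 0.5110 + 0.4869 = 0.9979 bits

Marginal of Y (column sums):
  P(Y=0) = 3/11 + 6/55 = 21/55
  P(Y=1) = 1/5 + 23/55 = 34/55
H(X|Y) = Σ_y P(y)·H(X|Y=y):
  Y=0: P(Y=0) = 21/55, P(X|Y=0) = (5/7, 2/7) → H(X|Y=0) = 0.8631
  Y=1: P(Y=1) = 34/55, P(X|Y=1) = (11/34, 23/34) → H(X|Y=1) = 0.9082
H(X|Y) = (21/55)·0.8631 + (34/55)·0.9082 = 0.8910 bits

I(X;Y) = H(X) - H(X|Y) = 0.9979 - 0.8910 = 0.1069 bits

Cross-check via I(X;Y) = H(X) + H(Y) - H(X,Y): computing H(Y) from the column sums and H(X,Y) from the 4 cells in the same way gives H(Y) = 0.9593 bits and H(X,Y) = 1.8503 bits, so
I(X;Y) = 0.9979 + 0.9593 - 1.8503 = 0.1069 bits ✓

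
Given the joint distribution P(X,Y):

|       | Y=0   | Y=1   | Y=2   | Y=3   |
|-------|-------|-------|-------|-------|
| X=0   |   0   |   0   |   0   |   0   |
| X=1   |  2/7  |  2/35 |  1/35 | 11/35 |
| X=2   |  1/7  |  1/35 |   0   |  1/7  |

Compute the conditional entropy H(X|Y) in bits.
0.8819 bits

H(X|Y) = H(X,Y) - H(Y)

H(X,Y) = -Σ_{x,y} P(x,y) log₂ P(x,y). Per-cell terms -P(x,y)·log₂P(x,y):
  X=0: 0.00000, 0.00000, 0.00000, 0.00000
  X=1: 0.51639, 0.23596, 0.14655, 0.52481
  X=2: 0.40105, 0.14655, 0.00000, 0.40105
  (cells with P = 0 contribute 0)
Sum of the 12 terms: H(X,Y) = 2.3724 bits

Marginal of Y (column sums):
  P(Y=0) = 0 + 2/7 + 1/7 = 3/7
  P(Y=1) = 0 + 2/35 + 1/35 = 3/35
  P(Y=2) = 0 + 1/35 + 0 = 1/35
  P(Y=3) = 0 + 11/35 + 1/7 = 16/35
H(Y) = -[(3/7)·log₂(3/7) + (3/35)·log₂(3/35) + (1/35)·log₂(1/35) + (16/35)·log₂(16/35)]
  = 0.52388 + 0.30380 + 0.14655 + 0.51624 = 1.4905 bits

H(X|Y) = H(X,Y) - H(Y) = 2.3724 - 1.4905 = 0.8819 bits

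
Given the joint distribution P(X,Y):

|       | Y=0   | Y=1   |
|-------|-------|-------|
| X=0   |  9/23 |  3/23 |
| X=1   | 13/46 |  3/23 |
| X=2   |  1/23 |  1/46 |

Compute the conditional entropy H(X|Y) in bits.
1.2693 bits

H(X|Y) = H(X,Y) - H(Y)

H(X,Y) = -Σ_{x,y} P(x,y) log₂ P(x,y). Per-cell terms -P(x,y)·log₂P(x,y):
  X=0: 0.5297, 0.3833
  X=1: 0.5152, 0.3833
  X=2: 0.1967, 0.1201
Sum of the 6 terms: H(X,Y) = 2.1283 bits

Marginal of Y (column sums):
  P(Y=0) = 9/23 + 13/46 + 1/23 = 33/46
  P(Y=1) = 3/23 + 3/23 + 1/46 = 13/46
H(Y) = -[(33/46)·log₂(33/46) + (13/46)·log₂(13/46)]
  = 0.3438 + 0.5152 = 0.8590 bits

H(X|Y) = H(X,Y) - H(Y) = 2.1283 - 0.8590 = 1.2693 bits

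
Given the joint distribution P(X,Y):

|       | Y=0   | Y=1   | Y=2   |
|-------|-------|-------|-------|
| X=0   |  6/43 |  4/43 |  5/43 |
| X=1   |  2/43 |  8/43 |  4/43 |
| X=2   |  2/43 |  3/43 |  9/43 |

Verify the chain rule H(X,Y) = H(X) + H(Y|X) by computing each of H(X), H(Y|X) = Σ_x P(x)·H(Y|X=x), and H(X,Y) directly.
H(X) = 1.5842 bits, H(Y|X) = 1.4141 bits, H(X,Y) = 2.9983 bits

Marginal of X (row sums):
  P(X=0) = 6/43 + 4/43 + 5/43 = 15/43
  P(X=1) = 2/43 + 8/43 + 4/43 = 14/43
  P(X=2) = 2/43 + 3/43 + 9/43 = 14/43
H(X) = -[(15/43)·log₂(15/43) + (14/43)·log₂(14/43) + (14/43)·log₂(14/43)]
  = 0.53001 + 0.52709 + 0.52709 = 1.5842 bits

H(Y|X) = Σ_x P(x)·H(Y|X=x):
  X=0: P(X=0) = 15/43, P(Y|X=0) = (2/5, 4/15, 1/3) → H(Y|X=0) = 1.56560
  X=1: P(X=1) = 14/43, P(Y|X=1) = (1/7, 4/7, 2/7) → H(Y|X=1) = 1.37878
  X=2: P(X=2) = 14/43, P(Y|X=2) = (1/7, 3/14, 9/14) → H(Y|X=2) = 1.28705
H(Y|X) = (15/43)·1.56560 + (14/43)·1.37878 + (14/43)·1.28705 = 1.4141 bits

H(X,Y) = -Σ_{x,y} P(x,y) log₂ P(x,y). Per-cell terms -P(x,y)·log₂P(x,y):
  X=0: 0.39646, 0.31872, 0.36097
  X=1: 0.20587, 0.45140, 0.31872
  X=2: 0.20587, 0.26800, 0.47226
Sum of the 9 terms: H(X,Y) = 2.9983 bits

Chain rule check:
  H(X) + H(Y|X) = 1.5842 + 1.4141 = 2.9983 bits
  H(X,Y) = 2.9983 bits
✓ Chain rule verified.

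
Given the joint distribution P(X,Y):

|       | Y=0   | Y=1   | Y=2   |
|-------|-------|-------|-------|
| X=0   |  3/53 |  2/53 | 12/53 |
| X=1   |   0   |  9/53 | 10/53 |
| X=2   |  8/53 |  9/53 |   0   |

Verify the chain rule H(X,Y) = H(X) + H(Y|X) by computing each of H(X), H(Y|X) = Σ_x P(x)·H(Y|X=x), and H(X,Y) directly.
H(X) = 1.5829 bits, H(Y|X) = 1.0497 bits, H(X,Y) = 2.6326 bits

Marginal of X (row sums):
  P(X=0) = 3/53 + 2/53 + 12/53 = 17/53
  P(X=1) = 0 + 9/53 + 10/53 = 19/53
  P(X=2) = 8/53 + 9/53 + 0 = 17/53
H(X) = -[(17/53)·log₂(17/53) + (19/53)·log₂(19/53) + (17/53)·log₂(17/53)]
  = 0.52618 + 0.53056 + 0.52618 = 1.5829 bits

H(Y|X) = Σ_x P(x)·H(Y|X=x):
  X=0: P(X=0) = 17/53, P(Y|X=0) = (3/17, 2/17, 12/17) → H(Y|X=0) = 1.15955
  X=1: P(X=1) = 19/53, P(Y|X=1) = (0, 9/19, 10/19) → H(Y|X=1) = 0.99800
  X=2: P(X=2) = 17/53, P(Y|X=2) = (8/17, 9/17, 0) → H(Y|X=2) = 0.99750
H(Y|X) = (17/53)·1.15955 + (19/53)·0.99800 + (17/53)·0.99750 = 1.0497 bits

H(X,Y) = -Σ_{x,y} P(x,y) log₂ P(x,y). Per-cell terms -P(x,y)·log₂P(x,y):
  X=0: 0.23451, 0.17841, 0.48520
  X=1: 0.00000, 0.43438, 0.45396
  X=2: 0.41176, 0.43438, 0.00000
  (cells with P = 0 contribute 0)
Sum of the 9 terms: H(X,Y) = 2.6326 bits

Chain rule check:
  H(X) + H(Y|X) = 1.5829 + 1.0497 = 2.6326 bits
  H(X,Y) = 2.6326 bits
✓ Chain rule verified.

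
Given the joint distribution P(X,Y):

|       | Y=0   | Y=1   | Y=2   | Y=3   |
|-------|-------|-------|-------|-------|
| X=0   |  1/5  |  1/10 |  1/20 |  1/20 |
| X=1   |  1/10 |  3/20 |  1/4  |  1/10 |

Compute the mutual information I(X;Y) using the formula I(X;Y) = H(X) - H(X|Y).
0.1200 bits

I(X;Y) = H(X) - H(X|Y)

Marginal of X (row sums):
  P(X=0) = 1/5 + 1/10 + 1/20 + 1/20 = 2/5
  P(X=1) = 1/10 + 3/20 + 1/4 + 1/10 = 3/5
H(X) = -[(2/5)·log₂(2/5) + (3/5)·log₂(3/5)]
  = 0.5288 + 0.4422 = 0.9710 bits

Marginal of Y (column sums):
  P(Y=0) = 1/5 + 1/10 = 3/10
  P(Y=1) = 1/10 + 3/20 = 1/4
  P(Y=2) = 1/20 + 1/4 = 3/10
  P(Y=3) = 1/20 + 1/10 = 3/20
H(X|Y) = Σ_y P(y)·H(X|Y=y):
  Y=0: P(Y=0) = 3/10, P(X|Y=0) = (2/3, 1/3) → H(X|Y=0) = 0.9183
  Y=1: P(Y=1) = 1/4, P(X|Y=1) = (2/5, 3/5) → H(X|Y=1) = 0.9710
  Y=2: P(Y=2) = 3/10, P(X|Y=2) = (1/6, 5/6) → H(X|Y=2) = 0.6500
  Y=3: P(Y=3) = 3/20, P(X|Y=3) = (1/3, 2/3) → H(X|Y=3) = 0.9183
H(X|Y) = (3/10)·0.9183 + (1/4)·0.9710 + (3/10)·0.6500 + (3/20)·0.9183 = 0.8510 bits

I(X;Y) = H(X) - H(X|Y) = 0.9710 - 0.8510 = 0.1200 bits

Cross-check via I(X;Y) = H(X) + H(Y) - H(X,Y): computing H(Y) from the column sums and H(X,Y) from the 8 cells in the same way gives H(Y) = 1.9527 bits and H(X,Y) = 2.8037 bits, so
I(X;Y) = 0.9710 + 1.9527 - 2.8037 = 0.1200 bits ✓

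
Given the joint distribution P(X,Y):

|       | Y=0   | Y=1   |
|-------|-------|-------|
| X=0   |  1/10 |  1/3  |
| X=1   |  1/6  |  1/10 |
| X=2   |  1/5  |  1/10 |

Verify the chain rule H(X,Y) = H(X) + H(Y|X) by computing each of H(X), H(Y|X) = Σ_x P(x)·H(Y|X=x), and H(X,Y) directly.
H(X) = 1.5524 bits, H(Y|X) = 0.8677 bits, H(X,Y) = 2.4201 bits

Marginal of X (row sums):
  P(X=0) = 1/10 + 1/3 = 13/30
  P(X=1) = 1/6 + 1/10 = 4/15
  P(X=2) = 1/5 + 1/10 = 3/10
H(X) = -[(13/30)·log₂(13/30) + (4/15)·log₂(4/15) + (3/10)·log₂(3/10)]
  = 0.5228 + 0.5085 + 0.5211 = 1.5524 bits

H(Y|X) = Σ_x P(x)·H(Y|X=x):
  X=0: P(X=0) = 13/30, P(Y|X=0) = (3/13, 10/13) → H(Y|X=0) = 0.7793
  X=1: P(X=1) = 4/15, P(Y|X=1) = (5/8, 3/8) → H(Y|X=1) = 0.9544
  X=2: P(X=2) = 3/10, P(Y|X=2) = (2/3, 1/3) → H(Y|X=2) = 0.9183
H(Y|X) = (13/30)·0.7793 + (4/15)·0.9544 + (3/10)·0.9183 = 0.8677 bits

H(X,Y) = -Σ_{x,y} P(x,y) log₂ P(x,y). Per-cell terms -P(x,y)·log₂P(x,y):
  X=0: 0.3322, 0.5283
  X=1: 0.4308, 0.3322
  X=2: 0.4644, 0.3322
Sum of the 6 terms: H(X,Y) = 2.4201 bits

Chain rule check:
  H(X) + H(Y|X) = 1.5524 + 0.8677 = 2.4201 bits
  H(X,Y) = 2.4201 bits
✓ Chain rule verified.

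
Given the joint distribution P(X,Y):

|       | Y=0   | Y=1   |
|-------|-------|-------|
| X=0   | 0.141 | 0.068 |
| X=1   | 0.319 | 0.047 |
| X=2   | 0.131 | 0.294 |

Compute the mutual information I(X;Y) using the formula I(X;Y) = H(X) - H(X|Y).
0.2046 bits

I(X;Y) = H(X) - H(X|Y)

Marginal of X (row sums):
  P(X=0) = 0.141 + 0.068 = 0.209
  P(X=1) = 0.319 + 0.047 = 0.366
  P(X=2) = 0.131 + 0.294 = 0.425
H(X) = -[0.209·log₂(0.209) + 0.366·log₂(0.366) + 0.425·log₂(0.425)]
  = 0.47201 + 0.53073 + 0.52465 = 1.5274 bits

Marginal of Y (column sums):
  P(Y=0) = 0.141 + 0.319 + 0.131 = 0.591
  P(Y=1) = 0.068 + 0.047 + 0.294 = 0.409
H(X|Y) = Σ_y P(y)·H(X|Y=y):
  Y=0: P(Y=0) = 0.591, P(X|Y=0) = (47/197, 319/591, 131/591) → H(X|Y=0) = 1.45522
  Y=1: P(Y=1) = 0.409, P(X|Y=1) = (68/409, 47/409, 294/409) → H(X|Y=1) = 1.13142
H(X|Y) = 0.591·1.45522 + 0.409·1.13142 = 1.3228 bits

I(X;Y) = H(X) - H(X|Y) = 1.5274 - 1.3228 = 0.2046 bits

Cross-check via I(X;Y) = H(X) + H(Y) - H(X,Y): computing H(Y) from the column sums and H(X,Y) from the 6 cells in the same way gives H(Y) = 0.9760 bits and H(X,Y) = 2.2988 bits, so
I(X;Y) = 1.5274 + 0.9760 - 2.2988 = 0.2046 bits ✓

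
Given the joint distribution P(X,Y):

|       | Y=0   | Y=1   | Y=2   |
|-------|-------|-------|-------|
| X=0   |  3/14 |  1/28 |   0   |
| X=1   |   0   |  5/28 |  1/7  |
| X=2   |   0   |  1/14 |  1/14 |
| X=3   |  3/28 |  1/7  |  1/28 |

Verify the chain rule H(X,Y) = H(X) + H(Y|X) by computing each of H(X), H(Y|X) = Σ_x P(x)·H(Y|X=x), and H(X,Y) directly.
H(X) = 1.9438 bits, H(Y|X) = 1.0109 bits, H(X,Y) = 2.9547 bits

Marginal of X (row sums):
  P(X=0) = 3/14 + 1/28 + 0 = 1/4
  P(X=1) = 0 + 5/28 + 1/7 = 9/28
  P(X=2) = 0 + 1/14 + 1/14 = 1/7
  P(X=3) = 3/28 + 1/7 + 1/28 = 2/7
H(X) = -[(1/4)·log₂(1/4) + (9/28)·log₂(9/28) + (1/7)·log₂(1/7) + (2/7)·log₂(2/7)]
  = 0.50000 + 0.52632 + 0.40105 + 0.51639 = 1.9438 bits

H(Y|X) = Σ_x P(x)·H(Y|X=x):
  X=0: P(X=0) = 1/4, P(Y|X=0) = (6/7, 1/7, 0) → H(Y|X=0) = 0.59167
  X=1: P(X=1) = 9/28, P(Y|X=1) = (0, 5/9, 4/9) → H(Y|X=1) = 0.99108
  X=2: P(X=2) = 1/7, P(Y|X=2) = (0, 1/2, 1/2) → H(Y|X=2) = 1.00000
  X=3: P(X=3) = 2/7, P(Y|X=3) = (3/8, 1/2, 1/8) → H(Y|X=3) = 1.40564
H(Y|X) = (1/4)·0.59167 + (9/28)·0.99108 + (1/7)·1.00000 + (2/7)·1.40564 = 1.0109 bits

H(X,Y) = -Σ_{x,y} P(x,y) log₂ P(x,y). Per-cell terms -P(x,y)·log₂P(x,y):
  X=0: 0.47623, 0.17169, 0.00000
  X=1: 0.00000, 0.44383, 0.40105
  X=2: 0.00000, 0.27195, 0.27195
  X=3: 0.34526, 0.40105, 0.17169
  (cells with P = 0 contribute 0)
Sum of the 12 terms: H(X,Y) = 2.9547 bits

Chain rule check:
  H(X) + H(Y|X) = 1.9438 + 1.0109 = 2.9547 bits
  H(X,Y) = 2.9547 bits
✓ Chain rule verified.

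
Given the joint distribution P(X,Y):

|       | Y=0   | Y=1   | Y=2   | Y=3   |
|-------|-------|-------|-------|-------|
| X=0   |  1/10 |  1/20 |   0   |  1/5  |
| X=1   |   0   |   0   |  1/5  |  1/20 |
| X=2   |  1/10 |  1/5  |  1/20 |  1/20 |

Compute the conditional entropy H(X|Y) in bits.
0.9365 bits

H(X|Y) = H(X,Y) - H(Y)

H(X,Y) = -Σ_{x,y} P(x,y) log₂ P(x,y). Per-cell terms -P(x,y)·log₂P(x,y):
  X=0: 0.3321928, 0.2160964, 0.0000000, 0.4643856
  X=1: 0.0000000, 0.0000000, 0.4643856, 0.2160964
  X=2: 0.3321928, 0.4643856, 0.2160964, 0.2160964
  (cells with P = 0 contribute 0)
Sum of the 12 terms: H(X,Y) = 2.921928 bits

Marginal of Y (column sums):
  P(Y=0) = 1/10 + 0 + 1/10 = 1/5
  P(Y=1) = 1/20 + 0 + 1/5 = 1/4
  P(Y=2) = 0 + 1/5 + 1/20 = 1/4
  P(Y=3) = 1/5 + 1/20 + 1/20 = 3/10
H(Y) = -[(1/5)·log₂(1/5) + (1/4)·log₂(1/4) + (1/4)·log₂(1/4) + (3/10)·log₂(3/10)]
  = 0.4643856 + 0.5000000 + 0.5000000 + 0.5210897 = 1.985475 bits

H(X|Y) = H(X,Y) - H(Y) = 2.921928 - 1.985475 = 0.9365 bits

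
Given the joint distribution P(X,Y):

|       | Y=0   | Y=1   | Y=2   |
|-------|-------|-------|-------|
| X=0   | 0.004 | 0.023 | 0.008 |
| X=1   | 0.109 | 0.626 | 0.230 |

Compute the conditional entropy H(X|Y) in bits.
0.2189 bits

H(X|Y) = H(X,Y) - H(Y)

H(X,Y) = -Σ_{x,y} P(x,y) log₂ P(x,y). Per-cell terms -P(x,y)·log₂P(x,y):
  X=0: 0.03186, 0.12517, 0.05573
  X=1: 0.34854, 0.42303, 0.48767
Sum of the 6 terms: H(X,Y) = 1.4720 bits

Marginal of Y (column sums):
  P(Y=0) = 0.004 + 0.109 = 0.113
  P(Y=1) = 0.023 + 0.626 = 0.649
  P(Y=2) = 0.008 + 0.230 = 0.238
H(Y) = -[0.113·log₂(0.113) + 0.649·log₂(0.649) + 0.238·log₂(0.238)]
  = 0.35545 + 0.40479 + 0.49289 = 1.2531 bits

H(X|Y) = H(X,Y) - H(Y) = 1.4720 - 1.2531 = 0.2189 bits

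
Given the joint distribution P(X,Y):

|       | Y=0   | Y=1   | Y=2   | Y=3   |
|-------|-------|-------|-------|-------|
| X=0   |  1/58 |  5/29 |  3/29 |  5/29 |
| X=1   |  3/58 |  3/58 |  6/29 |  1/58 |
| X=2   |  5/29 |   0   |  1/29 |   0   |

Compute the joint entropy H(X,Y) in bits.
2.9322 bits

H(X,Y) = -Σ_{x,y} P(x,y) log₂ P(x,y). Per-cell terms -P(x,y)·log₂P(x,y):
  X=0: 0.10100, 0.43725, 0.33859, 0.43725
  X=1: 0.22102, 0.22102, 0.47028, 0.10100
  X=2: 0.43725, 0.00000, 0.16752, 0.00000
  (cells with P = 0 contribute 0)
Sum of the 12 terms: H(X,Y) = 2.9322 bits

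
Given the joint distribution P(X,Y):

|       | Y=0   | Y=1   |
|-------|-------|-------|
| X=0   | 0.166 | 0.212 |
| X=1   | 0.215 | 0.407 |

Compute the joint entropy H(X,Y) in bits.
1.9091 bits

H(X,Y) = -Σ_{x,y} P(x,y) log₂ P(x,y). Per-cell terms -P(x,y)·log₂P(x,y):
  X=0: 0.4301, 0.4744
  X=1: 0.4768, 0.5278
Sum of the 4 terms: H(X,Y) = 1.9091 bits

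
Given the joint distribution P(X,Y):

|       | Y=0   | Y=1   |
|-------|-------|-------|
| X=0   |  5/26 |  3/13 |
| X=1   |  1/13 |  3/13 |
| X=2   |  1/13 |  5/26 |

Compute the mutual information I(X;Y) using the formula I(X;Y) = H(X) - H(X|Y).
0.0280 bits

I(X;Y) = H(X) - H(X|Y)

Marginal of X (row sums):
  P(X=0) = 5/26 + 3/13 = 11/26
  P(X=1) = 1/13 + 3/13 = 4/13
  P(X=2) = 1/13 + 5/26 = 7/26
H(X) = -[(11/26)·log₂(11/26) + (4/13)·log₂(4/13) + (7/26)·log₂(7/26)]
  = 0.5250 + 0.5232 + 0.5097 = 1.5579 bits

Marginal of Y (column sums):
  P(Y=0) = 5/26 + 1/13 + 1/13 = 9/26
  P(Y=1) = 3/13 + 3/13 + 5/26 = 17/26
H(X|Y) = Σ_y P(y)·H(X|Y=y):
  Y=0: P(Y=0) = 9/26, P(X|Y=0) = (5/9, 2/9, 2/9) → H(X|Y=0) = 1.4355
  Y=1: P(Y=1) = 17/26, P(X|Y=1) = (6/17, 6/17, 5/17) → H(X|Y=1) = 1.5799
H(X|Y) = (9/26)·1.4355 + (17/26)·1.5799 = 1.5299 bits

I(X;Y) = H(X) - H(X|Y) = 1.5579 - 1.5299 = 0.0280 bits

Cross-check via I(X;Y) = H(X) + H(Y) - H(X,Y): computing H(Y) from the column sums and H(X,Y) from the 6 cells in the same way gives H(Y) = 0.9306 bits and H(X,Y) = 2.4605 bits, so
I(X;Y) = 1.5579 + 0.9306 - 2.4605 = 0.0280 bits ✓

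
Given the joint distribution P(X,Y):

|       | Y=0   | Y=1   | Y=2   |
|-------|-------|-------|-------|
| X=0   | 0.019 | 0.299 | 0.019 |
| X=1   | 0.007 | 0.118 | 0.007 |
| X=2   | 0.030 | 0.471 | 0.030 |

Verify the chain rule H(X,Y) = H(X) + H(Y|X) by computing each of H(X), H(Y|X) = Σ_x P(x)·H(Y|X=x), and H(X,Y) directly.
H(X) = 1.3994 bits, H(Y|X) = 0.6179 bits, H(X,Y) = 2.0172 bits

Marginal of X (row sums):
  P(X=0) = 0.019 + 0.299 + 0.019 = 0.337
  P(X=1) = 0.007 + 0.118 + 0.007 = 0.132
  P(X=2) = 0.030 + 0.471 + 0.030 = 0.531
H(X) = -[0.337·log₂(0.337) + 0.132·log₂(0.132) + 0.531·log₂(0.531)]
  = 0.528813 + 0.385624 + 0.484918 = 1.3994 bits

H(Y|X) = Σ_x P(x)·H(Y|X=x):
  X=0: P(X=0) = 0.337, P(Y|X=0) = (19/337, 299/337, 19/337) → H(Y|X=0) = 0.620944
  X=1: P(X=1) = 0.132, P(Y|X=1) = (7/132, 59/66, 7/132) → H(Y|X=1) = 0.593979
  X=2: P(X=2) = 0.531, P(Y|X=2) = (10/177, 157/177, 10/177) → H(Y|X=2) = 0.621877
H(Y|X) = 0.337·0.620944 + 0.132·0.593979 + 0.531·0.621877 = 0.6179 bits

H(X,Y) = -Σ_{x,y} P(x,y) log₂ P(x,y). Per-cell terms -P(x,y)·log₂P(x,y):
  X=0: 0.108639, 0.520793, 0.108639
  X=1: 0.050109, 0.363811, 0.050109
  X=2: 0.151767, 0.511601, 0.151767
Sum of the 9 terms: H(X,Y) = 2.0172 bits

Chain rule check:
  H(X) + H(Y|X) = 1.3994 + 0.6179 = 2.0173 bits
  H(X,Y) = 2.0172 bits
✓ Chain rule verified (Δ = 0.0001 is 4-dp rounding noise: each of the three values was rounded independently).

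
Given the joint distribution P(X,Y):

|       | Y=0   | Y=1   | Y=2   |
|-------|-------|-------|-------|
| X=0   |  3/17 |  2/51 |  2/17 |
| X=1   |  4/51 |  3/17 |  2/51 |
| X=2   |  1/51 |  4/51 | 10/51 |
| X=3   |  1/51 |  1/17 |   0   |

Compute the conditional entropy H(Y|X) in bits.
1.2579 bits

H(Y|X) = H(X,Y) - H(X)

H(X,Y) = -Σ_{x,y} P(x,y) log₂ P(x,y). Per-cell terms -P(x,y)·log₂P(x,y):
  X=0: 0.441618, 0.183232, 0.363231
  X=1: 0.288033, 0.441618, 0.183232
  X=2: 0.111224, 0.288033, 0.460882
  X=3: 0.111224, 0.240439, 0.000000
  (cells with P = 0 contribute 0)
Sum of the 12 terms: H(X,Y) = 3.11277 bits

Marginal of X (row sums):
  P(X=0) = 3/17 + 2/51 + 2/17 = 1/3
  P(X=1) = 4/51 + 3/17 + 2/51 = 5/17
  P(X=2) = 1/51 + 4/51 + 10/51 = 5/17
  P(X=3) = 1/51 + 1/17 + 0 = 4/51
H(X) = -[(1/3)·log₂(1/3) + (5/17)·log₂(5/17) + (5/17)·log₂(5/17) + (4/51)·log₂(4/51)]
  = 0.528321 + 0.519275 + 0.519275 + 0.288033 = 1.85490 bits

H(Y|X) = H(X,Y) - H(X) = 3.11277 - 1.85490 = 1.2579 bits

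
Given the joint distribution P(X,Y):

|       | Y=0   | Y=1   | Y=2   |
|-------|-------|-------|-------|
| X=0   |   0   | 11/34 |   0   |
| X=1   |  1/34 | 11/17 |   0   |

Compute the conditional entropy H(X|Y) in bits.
0.8913 bits

H(X|Y) = H(X,Y) - H(Y)

H(X,Y) = -Σ_{x,y} P(x,y) log₂ P(x,y). Per-cell terms -P(x,y)·log₂P(x,y):
  X=0: 0.0000, 0.5267, 0.0000
  X=1: 0.1496, 0.4064, 0.0000
  (cells with P = 0 contribute 0)
Sum of the 6 terms: H(X,Y) = 1.0827 bits

Marginal of Y (column sums):
  P(Y=0) = 0 + 1/34 = 1/34
  P(Y=1) = 11/34 + 11/17 = 33/34
  P(Y=2) = 0 + 0 = 0
H(Y) = -[(1/34)·log₂(1/34) + (33/34)·log₂(33/34)]   (outcomes with P = 0 contribute 0)
  = 0.1496 + 0.0418 = 0.1914 bits

H(X|Y) = H(X,Y) - H(Y) = 1.0827 - 0.1914 = 0.8913 bits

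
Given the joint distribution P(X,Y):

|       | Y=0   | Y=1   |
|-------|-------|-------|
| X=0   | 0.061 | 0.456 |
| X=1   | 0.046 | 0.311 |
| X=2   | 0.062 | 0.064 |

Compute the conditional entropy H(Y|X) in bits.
0.5945 bits

H(Y|X) = H(X,Y) - H(X)

H(X,Y) = -Σ_{x,y} P(x,y) log₂ P(x,y). Per-cell terms -P(x,y)·log₂P(x,y):
  X=0: 0.246138, 0.516600
  X=1: 0.204342, 0.524039
  X=2: 0.248718, 0.253810
Sum of the 6 terms: H(X,Y) = 1.99365 bits

Marginal of X (row sums):
  P(X=0) = 0.061 + 0.456 = 0.517
  P(X=1) = 0.046 + 0.311 = 0.357
  P(X=2) = 0.062 + 0.064 = 0.126
H(X) = -[0.517·log₂(0.517) + 0.357·log₂(0.357) + 0.126·log₂(0.126)]
  = 0.492062 + 0.530503 + 0.376552 = 1.39912 bits

H(Y|X) = H(X,Y) - H(X) = 1.99365 - 1.39912 = 0.5945 bits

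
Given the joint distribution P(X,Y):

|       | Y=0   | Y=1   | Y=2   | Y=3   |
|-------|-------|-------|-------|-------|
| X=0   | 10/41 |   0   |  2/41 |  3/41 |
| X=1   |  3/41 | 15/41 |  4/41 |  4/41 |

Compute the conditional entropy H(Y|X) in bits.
1.4996 bits

H(Y|X) = H(X,Y) - H(X)

H(X,Y) = -Σ_{x,y} P(x,y) log₂ P(x,y). Per-cell terms -P(x,y)·log₂P(x,y):
  X=0: 0.4965, 0.0000, 0.2126, 0.2760
  X=1: 0.2760, 0.5307, 0.3276, 0.3276
  (cells with P = 0 contribute 0)
Sum of the 8 terms: H(X,Y) = 2.4470 bits

Marginal of X (row sums):
  P(X=0) = 10/41 + 0 + 2/41 + 3/41 = 15/41
  P(X=1) = 3/41 + 15/41 + 4/41 + 4/41 = 26/41
H(X) = -[(15/41)·log₂(15/41) + (26/41)·log₂(26/41)]
  = 0.5307 + 0.4167 = 0.9474 bits

H(Y|X) = H(X,Y) - H(X) = 2.4470 - 0.9474 = 1.4996 bits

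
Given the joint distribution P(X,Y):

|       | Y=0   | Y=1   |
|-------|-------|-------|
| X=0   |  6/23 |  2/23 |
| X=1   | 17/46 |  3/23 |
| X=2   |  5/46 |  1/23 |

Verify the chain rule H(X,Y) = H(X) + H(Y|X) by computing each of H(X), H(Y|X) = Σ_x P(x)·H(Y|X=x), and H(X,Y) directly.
H(X) = 1.4433 bits, H(Y|X) = 0.8276 bits, H(X,Y) = 2.2708 bits

Marginal of X (row sums):
  P(X=0) = 6/23 + 2/23 = 8/23
  P(X=1) = 17/46 + 3/23 = 1/2
  P(X=2) = 5/46 + 1/23 = 7/46
H(X) = -[(8/23)·log₂(8/23) + (1/2)·log₂(1/2) + (7/46)·log₂(7/46)]
  = 0.52993 + 0.50000 + 0.41334 = 1.4433 bits

H(Y|X) = Σ_x P(x)·H(Y|X=x):
  X=0: P(X=0) = 8/23, P(Y|X=0) = (3/4, 1/4) → H(Y|X=0) = 0.81128
  X=1: P(X=1) = 1/2, P(Y|X=1) = (17/23, 6/23) → H(Y|X=1) = 0.82806
  X=2: P(X=2) = 7/46, P(Y|X=2) = (5/7, 2/7) → H(Y|X=2) = 0.86312
H(Y|X) = (8/23)·0.81128 + (1/2)·0.82806 + (7/46)·0.86312 = 0.8276 bits

H(X,Y) = -Σ_{x,y} P(x,y) log₂ P(x,y). Per-cell terms -P(x,y)·log₂P(x,y):
  X=0: 0.50572, 0.30640
  X=1: 0.53073, 0.38330
  X=2: 0.34800, 0.19668
Sum of the 6 terms: H(X,Y) = 2.2708 bits

Chain rule check:
  H(X) + H(Y|X) = 1.4433 + 0.8276 = 2.2709 bits
  H(X,Y) = 2.2708 bits
✓ Chain rule verified (Δ = 0.0001 is 4-dp rounding noise: each of the three values was rounded independently).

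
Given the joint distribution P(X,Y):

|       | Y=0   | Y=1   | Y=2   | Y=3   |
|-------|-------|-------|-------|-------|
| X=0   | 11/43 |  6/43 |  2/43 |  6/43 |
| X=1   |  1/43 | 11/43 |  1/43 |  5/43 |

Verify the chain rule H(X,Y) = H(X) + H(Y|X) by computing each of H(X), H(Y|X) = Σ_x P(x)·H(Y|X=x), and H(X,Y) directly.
H(X) = 0.9808 bits, H(Y|X) = 1.6376 bits, H(X,Y) = 2.6184 bits

Marginal of X (row sums):
  P(X=0) = 11/43 + 6/43 + 2/43 + 6/43 = 25/43
  P(X=1) = 1/43 + 11/43 + 1/43 + 5/43 = 18/43
H(X) = -[(25/43)·log₂(25/43) + (18/43)·log₂(18/43)]
  = 0.45489 + 0.52591 = 0.9808 bits

H(Y|X) = Σ_x P(x)·H(Y|X=x):
  X=0: P(X=0) = 25/43, P(Y|X=0) = (11/25, 6/25, 2/25, 6/25) → H(Y|X=0) = 1.80092
  X=1: P(X=1) = 18/43, P(Y|X=1) = (1/18, 11/18, 1/18, 5/18) → H(Y|X=1) = 1.41085
H(Y|X) = (25/43)·1.80092 + (18/43)·1.41085 = 1.6376 bits

H(X,Y) = -Σ_{x,y} P(x,y) log₂ P(x,y). Per-cell terms -P(x,y)·log₂P(x,y):
  X=0: 0.50314, 0.39646, 0.20587, 0.39646
  X=1: 0.12619, 0.50314, 0.12619, 0.36097
Sum of the 8 terms: H(X,Y) = 2.6184 bits

Chain rule check:
  H(X) + H(Y|X) = 0.9808 + 1.6376 = 2.6184 bits
  H(X,Y) = 2.6184 bits
✓ Chain rule verified.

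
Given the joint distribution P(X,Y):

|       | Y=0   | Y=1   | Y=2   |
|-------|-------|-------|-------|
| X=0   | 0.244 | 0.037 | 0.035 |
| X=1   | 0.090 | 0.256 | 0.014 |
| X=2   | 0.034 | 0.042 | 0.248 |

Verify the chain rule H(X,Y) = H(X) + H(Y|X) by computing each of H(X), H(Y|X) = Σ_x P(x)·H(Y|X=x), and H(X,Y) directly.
H(X) = 1.5826 bits, H(Y|X) = 1.0181 bits, H(X,Y) = 2.6007 bits

Marginal of X (row sums):
  P(X=0) = 0.244 + 0.037 + 0.035 = 0.316
  P(X=1) = 0.090 + 0.256 + 0.014 = 0.360
  P(X=2) = 0.034 + 0.042 + 0.248 = 0.324
H(X) = -[0.316·log₂(0.316) + 0.360·log₂(0.360) + 0.324·log₂(0.324)]
  = 0.52519 + 0.53062 + 0.52680 = 1.5826 bits

H(Y|X) = Σ_x P(x)·H(Y|X=x):
  X=0: P(X=0) = 0.316, P(Y|X=0) = (61/79, 37/316, 35/316) → H(Y|X=0) = 1.00196
  X=1: P(X=1) = 0.360, P(Y|X=1) = (1/4, 32/45, 7/180) → H(Y|X=1) = 1.03194
  X=2: P(X=2) = 0.324, P(Y|X=2) = (17/162, 7/54, 62/81) → H(Y|X=2) = 1.01858
H(Y|X) = 0.316·1.00196 + 0.360·1.03194 + 0.324·1.01858 = 1.0181 bits

H(X,Y) = -Σ_{x,y} P(x,y) log₂ P(x,y). Per-cell terms -P(x,y)·log₂P(x,y):
  X=0: 0.49655, 0.17598, 0.16928
  X=1: 0.31265, 0.50324, 0.08622
  X=2: 0.16586, 0.19209, 0.49887
Sum of the 9 terms: H(X,Y) = 2.6007 bits

Chain rule check:
  H(X) + H(Y|X) = 1.5826 + 1.0181 = 2.6007 bits
  H(X,Y) = 2.6007 bits
✓ Chain rule verified.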